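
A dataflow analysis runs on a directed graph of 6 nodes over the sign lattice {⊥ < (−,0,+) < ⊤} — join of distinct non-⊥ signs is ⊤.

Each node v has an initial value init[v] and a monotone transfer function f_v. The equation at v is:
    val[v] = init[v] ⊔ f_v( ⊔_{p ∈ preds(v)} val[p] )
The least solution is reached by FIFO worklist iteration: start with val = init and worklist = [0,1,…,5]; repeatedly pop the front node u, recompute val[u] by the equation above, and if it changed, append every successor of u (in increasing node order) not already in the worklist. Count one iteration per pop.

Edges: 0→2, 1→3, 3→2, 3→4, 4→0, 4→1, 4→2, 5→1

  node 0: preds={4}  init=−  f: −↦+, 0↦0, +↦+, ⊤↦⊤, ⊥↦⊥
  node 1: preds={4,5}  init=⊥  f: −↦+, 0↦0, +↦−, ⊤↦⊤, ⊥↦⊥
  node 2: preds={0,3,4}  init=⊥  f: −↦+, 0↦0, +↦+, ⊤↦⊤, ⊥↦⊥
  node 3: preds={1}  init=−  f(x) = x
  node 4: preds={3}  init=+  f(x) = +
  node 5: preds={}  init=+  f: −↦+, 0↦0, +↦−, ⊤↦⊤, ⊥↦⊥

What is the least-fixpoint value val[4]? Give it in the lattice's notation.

+

Iteration log — 6 steps:
  step 1. node 0  ⊔preds=+  new=⊤  old=−  +wl: 
  step 2. node 1  ⊔preds=+  new=−  old=⊥  +wl: 
  step 3. node 2  ⊔preds=⊤  new=⊤  old=⊥  +wl: 
  step 4. node 3  ⊔preds=−  new=−  stable
  step 5. node 4  ⊔preds=−  new=+  stable
  step 6. node 5  ⊔preds=⊥  new=+  stable

Least fixpoint reached:
  node 0: ⊤
  node 1: −
  node 2: ⊤
  node 3: −
  node 4: +
  node 5: +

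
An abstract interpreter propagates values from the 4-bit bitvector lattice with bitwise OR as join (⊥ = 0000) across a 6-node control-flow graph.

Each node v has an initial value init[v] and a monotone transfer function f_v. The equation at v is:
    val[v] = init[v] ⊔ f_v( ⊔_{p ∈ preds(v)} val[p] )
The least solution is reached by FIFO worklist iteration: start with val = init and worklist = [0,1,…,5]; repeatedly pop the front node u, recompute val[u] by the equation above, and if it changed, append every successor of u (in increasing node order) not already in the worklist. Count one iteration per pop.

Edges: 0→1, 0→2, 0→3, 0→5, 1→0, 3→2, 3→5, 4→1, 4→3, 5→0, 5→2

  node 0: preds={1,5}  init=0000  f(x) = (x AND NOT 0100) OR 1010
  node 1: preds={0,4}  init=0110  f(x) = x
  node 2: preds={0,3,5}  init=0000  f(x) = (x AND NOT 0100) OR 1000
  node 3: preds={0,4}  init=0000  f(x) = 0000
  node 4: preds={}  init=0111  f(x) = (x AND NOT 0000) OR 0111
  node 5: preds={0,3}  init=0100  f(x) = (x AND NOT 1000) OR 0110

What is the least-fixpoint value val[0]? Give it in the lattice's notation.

Iteration log — 13 steps:
  step 1. node 0  ⊔preds=0110  new=1010  old=0000  +wl: 
  step 2. node 1  ⊔preds=1111  new=1111  old=0110  +wl: 0
  step 3. node 2  ⊔preds=1110  new=1010  old=0000  +wl: 
  step 4. node 3  ⊔preds=1111  new=0000  stable
  step 5. node 4  ⊔preds=0000  new=0111  stable
  step 6. node 5  ⊔preds=1010  new=0110  old=0100  +wl: 2
  step 7. node 0  ⊔preds=1111  new=1011  old=1010  +wl: 1,3,5
  step 8. node 2  ⊔preds=1111  new=1011  old=1010  +wl: 
  step 9. node 1  ⊔preds=1111  new=1111  stable
  step 10. node 3  ⊔preds=1111  new=0000  stable
  step 11. node 5  ⊔preds=1011  new=0111  old=0110  +wl: 0,2
  step 12. node 0  ⊔preds=1111  new=1011  stable
  step 13. node 2  ⊔preds=1111  new=1011  stable

Least fixpoint reached:
  node 0: 1011
  node 1: 1111
  node 2: 1011
  node 3: 0000
  node 4: 0111
  node 5: 0111

1011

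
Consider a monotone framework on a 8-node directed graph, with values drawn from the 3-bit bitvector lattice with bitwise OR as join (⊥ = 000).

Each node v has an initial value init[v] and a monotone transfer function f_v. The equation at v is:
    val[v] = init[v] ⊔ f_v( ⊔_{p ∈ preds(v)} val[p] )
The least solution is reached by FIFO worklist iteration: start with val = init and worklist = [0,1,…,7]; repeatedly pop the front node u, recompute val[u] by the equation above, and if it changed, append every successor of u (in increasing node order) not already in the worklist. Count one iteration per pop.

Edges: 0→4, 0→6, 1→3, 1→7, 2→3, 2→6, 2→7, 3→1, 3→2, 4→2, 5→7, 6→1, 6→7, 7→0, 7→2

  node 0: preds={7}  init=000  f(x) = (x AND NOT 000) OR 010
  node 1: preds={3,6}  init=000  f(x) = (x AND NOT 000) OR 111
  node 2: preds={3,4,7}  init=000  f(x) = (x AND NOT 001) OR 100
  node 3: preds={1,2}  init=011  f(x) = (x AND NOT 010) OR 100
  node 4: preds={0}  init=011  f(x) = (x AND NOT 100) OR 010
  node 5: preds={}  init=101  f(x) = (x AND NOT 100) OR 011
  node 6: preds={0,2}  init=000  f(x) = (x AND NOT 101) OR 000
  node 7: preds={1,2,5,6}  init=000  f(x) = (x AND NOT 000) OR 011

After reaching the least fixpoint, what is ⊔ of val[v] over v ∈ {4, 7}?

Trace (13 dequeues):
  [1] u=0 | in 000 | out 010 | prev 000 | push {}
  [2] u=1 | in 011 | out 111 | prev 000 | push {}
  [3] u=2 | in 011 | out 110 | prev 000 | push {}
  [4] u=3 | in 111 | out 111 | prev 011 | push {1,2}
  [5] u=4 | in 010 | out 011 | ==
  [6] u=5 | in 000 | out 111 | prev 101 | push {}
  [7] u=6 | in 110 | out 010 | prev 000 | push {}
  [8] u=7 | in 111 | out 111 | prev 000 | push {0}
  [9] u=1 | in 111 | out 111 | ==
  [10] u=2 | in 111 | out 110 | ==
  [11] u=0 | in 111 | out 111 | prev 010 | push {4,6}
  [12] u=4 | in 111 | out 011 | ==
  [13] u=6 | in 111 | out 010 | ==

Converged values:
  [0] 111
  [1] 111
  [2] 110
  [3] 111
  [4] 011
  [5] 111
  [6] 010
  [7] 111

111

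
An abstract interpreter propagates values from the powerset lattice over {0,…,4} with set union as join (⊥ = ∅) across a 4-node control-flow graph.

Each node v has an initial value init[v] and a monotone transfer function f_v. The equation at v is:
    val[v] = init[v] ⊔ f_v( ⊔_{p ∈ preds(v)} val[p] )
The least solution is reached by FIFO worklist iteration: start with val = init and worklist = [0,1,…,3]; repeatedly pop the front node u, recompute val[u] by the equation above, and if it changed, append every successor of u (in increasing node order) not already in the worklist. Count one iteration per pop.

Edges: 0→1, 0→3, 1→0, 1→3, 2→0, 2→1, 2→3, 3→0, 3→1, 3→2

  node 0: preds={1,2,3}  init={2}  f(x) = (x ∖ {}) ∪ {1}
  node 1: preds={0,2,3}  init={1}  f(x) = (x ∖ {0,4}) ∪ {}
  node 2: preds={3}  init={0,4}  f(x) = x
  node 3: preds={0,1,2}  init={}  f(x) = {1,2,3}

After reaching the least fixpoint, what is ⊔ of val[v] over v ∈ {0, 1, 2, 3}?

Trace (10 dequeues):
  [1] u=0 | in {0,1,4} | out {0,1,2,4} | prev {2} | push {}
  [2] u=1 | in {0,1,2,4} | out {1,2} | prev {1} | push {0}
  [3] u=2 | in {} | out {0,4} | ==
  [4] u=3 | in {0,1,2,4} | out {1,2,3} | prev {} | push {1,2}
  [5] u=0 | in {0,1,2,3,4} | out {0,1,2,3,4} | prev {0,1,2,4} | push {3}
  [6] u=1 | in {0,1,2,3,4} | out {1,2,3} | prev {1,2} | push {0}
  [7] u=2 | in {1,2,3} | out {0,1,2,3,4} | prev {0,4} | push {1}
  [8] u=3 | in {0,1,2,3,4} | out {1,2,3} | ==
  [9] u=0 | in {0,1,2,3,4} | out {0,1,2,3,4} | ==
  [10] u=1 | in {0,1,2,3,4} | out {1,2,3} | ==

Converged values:
  [0] {0,1,2,3,4}
  [1] {1,2,3}
  [2] {0,1,2,3,4}
  [3] {1,2,3}

{0,1,2,3,4}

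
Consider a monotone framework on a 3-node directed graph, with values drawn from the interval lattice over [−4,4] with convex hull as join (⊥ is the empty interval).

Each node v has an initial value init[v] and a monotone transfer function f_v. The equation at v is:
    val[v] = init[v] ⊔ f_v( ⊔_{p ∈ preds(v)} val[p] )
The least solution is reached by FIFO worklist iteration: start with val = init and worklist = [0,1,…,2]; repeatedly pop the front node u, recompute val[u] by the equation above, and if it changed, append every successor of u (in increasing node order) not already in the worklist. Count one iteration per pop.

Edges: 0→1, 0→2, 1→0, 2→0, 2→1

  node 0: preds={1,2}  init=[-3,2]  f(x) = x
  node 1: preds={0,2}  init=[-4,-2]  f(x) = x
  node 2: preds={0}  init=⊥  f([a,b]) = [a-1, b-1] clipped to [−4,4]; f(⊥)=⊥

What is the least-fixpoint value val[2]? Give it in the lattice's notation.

[-4,1]

Trace (5 dequeues):
  [1] u=0 | in [-4,-2] | out [-4,2] | prev [-3,2] | push {}
  [2] u=1 | in [-4,2] | out [-4,2] | prev [-4,-2] | push {0}
  [3] u=2 | in [-4,2] | out [-4,1] | prev ⊥ | push {1}
  [4] u=0 | in [-4,2] | out [-4,2] | ==
  [5] u=1 | in [-4,2] | out [-4,2] | ==

Converged values:
  [0] [-4,2]
  [1] [-4,2]
  [2] [-4,1]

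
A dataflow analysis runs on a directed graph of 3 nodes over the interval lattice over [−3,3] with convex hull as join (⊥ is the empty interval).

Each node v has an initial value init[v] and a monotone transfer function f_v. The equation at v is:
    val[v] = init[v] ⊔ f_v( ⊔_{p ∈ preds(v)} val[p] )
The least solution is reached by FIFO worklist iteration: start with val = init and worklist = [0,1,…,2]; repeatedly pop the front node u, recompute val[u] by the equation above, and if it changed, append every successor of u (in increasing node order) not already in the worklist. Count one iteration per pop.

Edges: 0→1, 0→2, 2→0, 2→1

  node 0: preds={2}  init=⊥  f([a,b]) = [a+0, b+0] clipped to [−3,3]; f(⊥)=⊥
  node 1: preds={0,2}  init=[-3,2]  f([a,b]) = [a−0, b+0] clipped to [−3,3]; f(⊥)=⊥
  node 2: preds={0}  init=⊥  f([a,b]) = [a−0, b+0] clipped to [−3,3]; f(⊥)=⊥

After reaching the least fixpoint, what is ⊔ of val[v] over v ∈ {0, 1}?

[-3,2]

Iteration log — 3 steps:
  step 1. node 0  ⊔preds=⊥  new=⊥  stable
  step 2. node 1  ⊔preds=⊥  new=[-3,2]  stable
  step 3. node 2  ⊔preds=⊥  new=⊥  stable

Least fixpoint reached:
  node 0: ⊥
  node 1: [-3,2]
  node 2: ⊥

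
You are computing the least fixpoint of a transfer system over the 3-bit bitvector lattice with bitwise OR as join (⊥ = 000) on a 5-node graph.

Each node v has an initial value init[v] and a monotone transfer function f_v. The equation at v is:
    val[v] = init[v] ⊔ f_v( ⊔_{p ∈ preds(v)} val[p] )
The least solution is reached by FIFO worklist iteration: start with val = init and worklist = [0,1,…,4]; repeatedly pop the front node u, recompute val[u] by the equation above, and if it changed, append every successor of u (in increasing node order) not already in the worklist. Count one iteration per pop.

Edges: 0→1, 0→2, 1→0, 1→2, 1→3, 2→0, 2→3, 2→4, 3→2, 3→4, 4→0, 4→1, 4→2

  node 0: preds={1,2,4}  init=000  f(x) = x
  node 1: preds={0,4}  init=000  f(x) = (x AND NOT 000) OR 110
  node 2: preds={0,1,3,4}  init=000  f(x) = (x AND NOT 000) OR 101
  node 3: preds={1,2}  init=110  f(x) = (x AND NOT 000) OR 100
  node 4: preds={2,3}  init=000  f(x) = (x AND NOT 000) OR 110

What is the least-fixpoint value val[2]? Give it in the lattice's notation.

111

Iteration log — 11 steps:
  step 1. node 0  ⊔preds=000  new=000  stable
  step 2. node 1  ⊔preds=000  new=110  old=000  +wl: 0
  step 3. node 2  ⊔preds=110  new=111  old=000  +wl: 
  step 4. node 3  ⊔preds=111  new=111  old=110  +wl: 2
  step 5. node 4  ⊔preds=111  new=111  old=000  +wl: 1
  step 6. node 0  ⊔preds=111  new=111  old=000  +wl: 
  step 7. node 2  ⊔preds=111  new=111  stable
  step 8. node 1  ⊔preds=111  new=111  old=110  +wl: 0,2,3
  step 9. node 0  ⊔preds=111  new=111  stable
  step 10. node 2  ⊔preds=111  new=111  stable
  step 11. node 3  ⊔preds=111  new=111  stable

Least fixpoint reached:
  node 0: 111
  node 1: 111
  node 2: 111
  node 3: 111
  node 4: 111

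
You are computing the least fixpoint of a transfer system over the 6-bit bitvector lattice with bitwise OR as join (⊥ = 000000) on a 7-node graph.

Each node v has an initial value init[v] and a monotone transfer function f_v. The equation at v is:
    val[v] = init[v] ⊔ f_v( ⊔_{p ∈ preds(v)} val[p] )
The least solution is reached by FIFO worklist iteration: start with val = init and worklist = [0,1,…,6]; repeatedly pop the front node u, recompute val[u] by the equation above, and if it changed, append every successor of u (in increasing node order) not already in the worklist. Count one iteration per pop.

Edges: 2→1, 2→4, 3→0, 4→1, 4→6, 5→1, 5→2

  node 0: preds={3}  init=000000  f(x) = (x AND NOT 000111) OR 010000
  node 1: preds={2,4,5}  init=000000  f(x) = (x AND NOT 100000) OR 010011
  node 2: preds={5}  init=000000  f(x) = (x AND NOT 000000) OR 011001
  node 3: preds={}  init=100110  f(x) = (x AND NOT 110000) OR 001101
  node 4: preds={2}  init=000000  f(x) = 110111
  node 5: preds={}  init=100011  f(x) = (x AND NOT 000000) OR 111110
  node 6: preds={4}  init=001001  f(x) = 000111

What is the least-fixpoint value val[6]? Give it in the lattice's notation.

001111

Trace (12 dequeues):
  [1] u=0 | in 100110 | out 110000 | prev 000000 | push {}
  [2] u=1 | in 100011 | out 010011 | prev 000000 | push {}
  [3] u=2 | in 100011 | out 111011 | prev 000000 | push {1}
  [4] u=3 | in 000000 | out 101111 | prev 100110 | push {0}
  [5] u=4 | in 111011 | out 110111 | prev 000000 | push {}
  [6] u=5 | in 000000 | out 111111 | prev 100011 | push {2}
  [7] u=6 | in 110111 | out 001111 | prev 001001 | push {}
  [8] u=1 | in 111111 | out 011111 | prev 010011 | push {}
  [9] u=0 | in 101111 | out 111000 | prev 110000 | push {}
  [10] u=2 | in 111111 | out 111111 | prev 111011 | push {1,4}
  [11] u=1 | in 111111 | out 011111 | ==
  [12] u=4 | in 111111 | out 110111 | ==

Converged values:
  [0] 111000
  [1] 011111
  [2] 111111
  [3] 101111
  [4] 110111
  [5] 111111
  [6] 001111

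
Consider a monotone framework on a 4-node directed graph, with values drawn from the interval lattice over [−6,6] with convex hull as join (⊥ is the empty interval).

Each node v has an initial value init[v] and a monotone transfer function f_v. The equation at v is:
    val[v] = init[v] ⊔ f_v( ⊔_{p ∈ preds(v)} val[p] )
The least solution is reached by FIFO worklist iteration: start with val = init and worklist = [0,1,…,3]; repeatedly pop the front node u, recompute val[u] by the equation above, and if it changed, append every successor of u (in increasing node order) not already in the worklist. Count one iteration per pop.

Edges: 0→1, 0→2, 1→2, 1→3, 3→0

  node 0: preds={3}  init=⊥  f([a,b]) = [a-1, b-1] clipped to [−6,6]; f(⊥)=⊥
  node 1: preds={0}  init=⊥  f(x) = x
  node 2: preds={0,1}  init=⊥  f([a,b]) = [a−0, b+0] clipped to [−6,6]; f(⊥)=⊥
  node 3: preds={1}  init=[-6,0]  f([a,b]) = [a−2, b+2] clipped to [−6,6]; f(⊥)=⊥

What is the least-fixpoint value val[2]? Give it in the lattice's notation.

[-6,5]

Worklist (28 pops):
  #1 pop 0: in=[-6,0] → [-6,-1] (was ⊥); enqueue []
  #2 pop 1: in=[-6,-1] → [-6,-1] (was ⊥); enqueue []
  #3 pop 2: in=[-6,-1] → [-6,-1] (was ⊥); enqueue []
  #4 pop 3: in=[-6,-1] → [-6,1] (was [-6,0]); enqueue [0]
  #5 pop 0: in=[-6,1] → [-6,0] (was [-6,-1]); enqueue [1,2]
  #6 pop 1: in=[-6,0] → [-6,0] (was [-6,-1]); enqueue [3]
  #7 pop 2: in=[-6,0] → [-6,0] (was [-6,-1]); enqueue []
  #8 pop 3: in=[-6,0] → [-6,2] (was [-6,1]); enqueue [0]
  #9 pop 0: in=[-6,2] → [-6,1] (was [-6,0]); enqueue [1,2]
  #10 pop 1: in=[-6,1] → [-6,1] (was [-6,0]); enqueue [3]
  #11 pop 2: in=[-6,1] → [-6,1] (was [-6,0]); enqueue []
  #12 pop 3: in=[-6,1] → [-6,3] (was [-6,2]); enqueue [0]
  #13 pop 0: in=[-6,3] → [-6,2] (was [-6,1]); enqueue [1,2]
  #14 pop 1: in=[-6,2] → [-6,2] (was [-6,1]); enqueue [3]
  #15 pop 2: in=[-6,2] → [-6,2] (was [-6,1]); enqueue []
  #16 pop 3: in=[-6,2] → [-6,4] (was [-6,3]); enqueue [0]
  #17 pop 0: in=[-6,4] → [-6,3] (was [-6,2]); enqueue [1,2]
  #18 pop 1: in=[-6,3] → [-6,3] (was [-6,2]); enqueue [3]
  #19 pop 2: in=[-6,3] → [-6,3] (was [-6,2]); enqueue []
  #20 pop 3: in=[-6,3] → [-6,5] (was [-6,4]); enqueue [0]
  #21 pop 0: in=[-6,5] → [-6,4] (was [-6,3]); enqueue [1,2]
  #22 pop 1: in=[-6,4] → [-6,4] (was [-6,3]); enqueue [3]
  #23 pop 2: in=[-6,4] → [-6,4] (was [-6,3]); enqueue []
  #24 pop 3: in=[-6,4] → [-6,6] (was [-6,5]); enqueue [0]
  #25 pop 0: in=[-6,6] → [-6,5] (was [-6,4]); enqueue [1,2]
  #26 pop 1: in=[-6,5] → [-6,5] (was [-6,4]); enqueue [3]
  #27 pop 2: in=[-6,5] → [-6,5] (was [-6,4]); enqueue []
  #28 pop 3: in=[-6,5] → [-6,6] (no change)

Fixpoint:
  val[0] = [-6,5]
  val[1] = [-6,5]
  val[2] = [-6,5]
  val[3] = [-6,6]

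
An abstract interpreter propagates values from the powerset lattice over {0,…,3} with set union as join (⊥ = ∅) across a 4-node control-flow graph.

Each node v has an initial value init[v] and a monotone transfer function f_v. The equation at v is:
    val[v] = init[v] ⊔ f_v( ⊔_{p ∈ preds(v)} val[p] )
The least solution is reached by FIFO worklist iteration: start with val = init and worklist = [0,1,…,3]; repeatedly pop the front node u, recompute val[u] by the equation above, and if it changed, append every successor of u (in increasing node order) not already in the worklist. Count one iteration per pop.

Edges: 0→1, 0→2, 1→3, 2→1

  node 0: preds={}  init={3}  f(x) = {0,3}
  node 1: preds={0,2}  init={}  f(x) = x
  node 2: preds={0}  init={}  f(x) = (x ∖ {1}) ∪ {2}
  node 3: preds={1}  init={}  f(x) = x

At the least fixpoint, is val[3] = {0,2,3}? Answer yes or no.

Iteration log — 6 steps:
  step 1. node 0  ⊔preds={}  new={0,3}  old={3}  +wl: 
  step 2. node 1  ⊔preds={0,3}  new={0,3}  old={}  +wl: 
  step 3. node 2  ⊔preds={0,3}  new={0,2,3}  old={}  +wl: 1
  step 4. node 3  ⊔preds={0,3}  new={0,3}  old={}  +wl: 
  step 5. node 1  ⊔preds={0,2,3}  new={0,2,3}  old={0,3}  +wl: 3
  step 6. node 3  ⊔preds={0,2,3}  new={0,2,3}  old={0,3}  +wl: 

Least fixpoint reached:
  node 0: {0,3}
  node 1: {0,2,3}
  node 2: {0,2,3}
  node 3: {0,2,3}

yes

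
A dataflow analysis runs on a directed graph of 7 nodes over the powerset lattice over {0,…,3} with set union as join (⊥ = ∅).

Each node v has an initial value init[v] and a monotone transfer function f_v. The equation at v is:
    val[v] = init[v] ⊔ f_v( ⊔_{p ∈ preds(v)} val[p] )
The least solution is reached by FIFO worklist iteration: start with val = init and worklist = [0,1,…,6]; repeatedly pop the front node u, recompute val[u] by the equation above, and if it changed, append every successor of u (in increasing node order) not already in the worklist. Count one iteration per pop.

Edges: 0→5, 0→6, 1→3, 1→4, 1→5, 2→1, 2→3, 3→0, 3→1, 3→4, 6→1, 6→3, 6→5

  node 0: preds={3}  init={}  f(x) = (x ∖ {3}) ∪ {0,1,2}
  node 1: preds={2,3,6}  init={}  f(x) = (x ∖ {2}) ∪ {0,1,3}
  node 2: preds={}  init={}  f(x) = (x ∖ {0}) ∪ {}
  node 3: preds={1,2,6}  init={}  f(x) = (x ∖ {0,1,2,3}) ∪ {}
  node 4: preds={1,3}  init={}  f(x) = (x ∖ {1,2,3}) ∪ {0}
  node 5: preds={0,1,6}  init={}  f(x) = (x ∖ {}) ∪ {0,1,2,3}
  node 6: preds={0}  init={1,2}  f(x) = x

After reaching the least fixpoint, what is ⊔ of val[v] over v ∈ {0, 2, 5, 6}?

Worklist (10 pops):
  #1 pop 0: in={} → {0,1,2} (was {}); enqueue []
  #2 pop 1: in={1,2} → {0,1,3} (was {}); enqueue []
  #3 pop 2: in={} → {} (no change)
  #4 pop 3: in={0,1,2,3} → {} (no change)
  #5 pop 4: in={0,1,3} → {0} (was {}); enqueue []
  #6 pop 5: in={0,1,2,3} → {0,1,2,3} (was {}); enqueue []
  #7 pop 6: in={0,1,2} → {0,1,2} (was {1,2}); enqueue [1,3,5]
  #8 pop 1: in={0,1,2} → {0,1,3} (no change)
  #9 pop 3: in={0,1,2,3} → {} (no change)
  #10 pop 5: in={0,1,2,3} → {0,1,2,3} (no change)

Fixpoint:
  val[0] = {0,1,2}
  val[1] = {0,1,3}
  val[2] = {}
  val[3] = {}
  val[4] = {0}
  val[5] = {0,1,2,3}
  val[6] = {0,1,2}

{0,1,2,3}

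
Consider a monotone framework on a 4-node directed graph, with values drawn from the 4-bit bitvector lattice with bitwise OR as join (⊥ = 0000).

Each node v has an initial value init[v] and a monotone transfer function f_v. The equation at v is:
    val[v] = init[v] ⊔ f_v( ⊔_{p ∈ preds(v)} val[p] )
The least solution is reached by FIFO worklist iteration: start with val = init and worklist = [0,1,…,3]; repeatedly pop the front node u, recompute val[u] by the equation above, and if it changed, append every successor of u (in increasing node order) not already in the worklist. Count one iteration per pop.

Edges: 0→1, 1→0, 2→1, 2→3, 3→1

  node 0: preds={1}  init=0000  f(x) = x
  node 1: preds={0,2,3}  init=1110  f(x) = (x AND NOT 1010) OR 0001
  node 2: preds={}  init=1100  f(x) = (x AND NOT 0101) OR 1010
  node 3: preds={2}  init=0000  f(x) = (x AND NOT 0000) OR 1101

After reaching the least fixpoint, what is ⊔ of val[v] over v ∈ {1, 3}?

Worklist (6 pops):
  #1 pop 0: in=1110 → 1110 (was 0000); enqueue []
  #2 pop 1: in=1110 → 1111 (was 1110); enqueue [0]
  #3 pop 2: in=0000 → 1110 (was 1100); enqueue [1]
  #4 pop 3: in=1110 → 1111 (was 0000); enqueue []
  #5 pop 0: in=1111 → 1111 (was 1110); enqueue []
  #6 pop 1: in=1111 → 1111 (no change)

Fixpoint:
  val[0] = 1111
  val[1] = 1111
  val[2] = 1110
  val[3] = 1111

1111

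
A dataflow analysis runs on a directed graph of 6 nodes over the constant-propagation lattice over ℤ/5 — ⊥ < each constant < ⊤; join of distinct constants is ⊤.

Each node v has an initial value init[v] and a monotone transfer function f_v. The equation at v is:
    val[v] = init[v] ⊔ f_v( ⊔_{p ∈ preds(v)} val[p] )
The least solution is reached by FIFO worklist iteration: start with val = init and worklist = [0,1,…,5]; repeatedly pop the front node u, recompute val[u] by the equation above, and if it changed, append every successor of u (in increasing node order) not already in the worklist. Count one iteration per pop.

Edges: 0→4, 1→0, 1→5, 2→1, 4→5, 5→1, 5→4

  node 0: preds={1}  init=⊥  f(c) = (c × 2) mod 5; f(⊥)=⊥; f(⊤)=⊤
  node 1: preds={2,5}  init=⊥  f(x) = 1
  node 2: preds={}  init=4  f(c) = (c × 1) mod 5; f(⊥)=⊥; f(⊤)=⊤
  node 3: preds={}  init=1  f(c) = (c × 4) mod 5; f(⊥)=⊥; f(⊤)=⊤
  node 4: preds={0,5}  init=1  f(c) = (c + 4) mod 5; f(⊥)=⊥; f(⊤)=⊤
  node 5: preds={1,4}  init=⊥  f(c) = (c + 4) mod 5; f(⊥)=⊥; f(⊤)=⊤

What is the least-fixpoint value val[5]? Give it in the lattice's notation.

⊤

Trace (12 dequeues):
  [1] u=0 | in ⊥ | out ⊥ | ==
  [2] u=1 | in 4 | out 1 | prev ⊥ | push {0}
  [3] u=2 | in ⊥ | out 4 | ==
  [4] u=3 | in ⊥ | out 1 | ==
  [5] u=4 | in ⊥ | out 1 | ==
  [6] u=5 | in 1 | out 0 | prev ⊥ | push {1,4}
  [7] u=0 | in 1 | out 2 | prev ⊥ | push {}
  [8] u=1 | in ⊤ | out 1 | ==
  [9] u=4 | in ⊤ | out ⊤ | prev 1 | push {5}
  [10] u=5 | in ⊤ | out ⊤ | prev 0 | push {1,4}
  [11] u=1 | in ⊤ | out 1 | ==
  [12] u=4 | in ⊤ | out ⊤ | ==

Converged values:
  [0] 2
  [1] 1
  [2] 4
  [3] 1
  [4] ⊤
  [5] ⊤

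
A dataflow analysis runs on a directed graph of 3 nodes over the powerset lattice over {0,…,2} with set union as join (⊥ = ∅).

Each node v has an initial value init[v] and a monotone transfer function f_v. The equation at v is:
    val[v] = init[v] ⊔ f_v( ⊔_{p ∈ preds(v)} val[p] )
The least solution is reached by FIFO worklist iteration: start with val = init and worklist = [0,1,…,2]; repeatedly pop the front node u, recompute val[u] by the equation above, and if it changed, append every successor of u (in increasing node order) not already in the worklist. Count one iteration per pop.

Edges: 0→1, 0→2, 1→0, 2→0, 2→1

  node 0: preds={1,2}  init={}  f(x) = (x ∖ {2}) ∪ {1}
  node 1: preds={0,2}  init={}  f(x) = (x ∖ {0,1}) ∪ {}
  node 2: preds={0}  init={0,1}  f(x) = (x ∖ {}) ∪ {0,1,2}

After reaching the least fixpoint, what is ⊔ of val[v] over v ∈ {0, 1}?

Iteration log — 6 steps:
  step 1. node 0  ⊔preds={0,1}  new={0,1}  old={}  +wl: 
  step 2. node 1  ⊔preds={0,1}  new={}  stable
  step 3. node 2  ⊔preds={0,1}  new={0,1,2}  old={0,1}  +wl: 0,1
  step 4. node 0  ⊔preds={0,1,2}  new={0,1}  stable
  step 5. node 1  ⊔preds={0,1,2}  new={2}  old={}  +wl: 0
  step 6. node 0  ⊔preds={0,1,2}  new={0,1}  stable

Least fixpoint reached:
  node 0: {0,1}
  node 1: {2}
  node 2: {0,1,2}

{0,1,2}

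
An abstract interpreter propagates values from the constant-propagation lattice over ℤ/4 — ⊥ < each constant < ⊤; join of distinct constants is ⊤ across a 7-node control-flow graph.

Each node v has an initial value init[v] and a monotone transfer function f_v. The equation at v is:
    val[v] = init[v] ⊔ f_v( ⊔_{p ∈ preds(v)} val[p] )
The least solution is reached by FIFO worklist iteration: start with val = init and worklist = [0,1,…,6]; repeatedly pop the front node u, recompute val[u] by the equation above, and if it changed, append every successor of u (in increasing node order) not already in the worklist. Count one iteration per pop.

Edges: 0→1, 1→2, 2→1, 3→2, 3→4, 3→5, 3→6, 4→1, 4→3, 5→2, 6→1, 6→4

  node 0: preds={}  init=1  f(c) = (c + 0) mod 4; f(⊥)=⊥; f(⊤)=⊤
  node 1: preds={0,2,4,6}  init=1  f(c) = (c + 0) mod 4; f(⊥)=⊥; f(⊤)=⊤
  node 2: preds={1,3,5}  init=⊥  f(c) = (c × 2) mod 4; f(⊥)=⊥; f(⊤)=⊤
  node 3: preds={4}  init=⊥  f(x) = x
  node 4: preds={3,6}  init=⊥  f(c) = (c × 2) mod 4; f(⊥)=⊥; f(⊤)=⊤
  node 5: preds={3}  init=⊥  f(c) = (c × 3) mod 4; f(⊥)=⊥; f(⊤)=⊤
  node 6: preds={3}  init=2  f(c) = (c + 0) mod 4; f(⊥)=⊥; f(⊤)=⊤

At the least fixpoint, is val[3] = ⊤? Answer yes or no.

Worklist (20 pops):
  #1 pop 0: in=⊥ → 1 (no change)
  #2 pop 1: in=⊤ → ⊤ (was 1); enqueue []
  #3 pop 2: in=⊤ → ⊤ (was ⊥); enqueue [1]
  #4 pop 3: in=⊥ → ⊥ (no change)
  #5 pop 4: in=2 → 0 (was ⊥); enqueue [3]
  #6 pop 5: in=⊥ → ⊥ (no change)
  #7 pop 6: in=⊥ → 2 (no change)
  #8 pop 1: in=⊤ → ⊤ (no change)
  #9 pop 3: in=0 → 0 (was ⊥); enqueue [2,4,5,6]
  #10 pop 2: in=⊤ → ⊤ (no change)
  #11 pop 4: in=⊤ → ⊤ (was 0); enqueue [1,3]
  #12 pop 5: in=0 → 0 (was ⊥); enqueue [2]
  #13 pop 6: in=0 → ⊤ (was 2); enqueue [4]
  #14 pop 1: in=⊤ → ⊤ (no change)
  #15 pop 3: in=⊤ → ⊤ (was 0); enqueue [5,6]
  #16 pop 2: in=⊤ → ⊤ (no change)
  #17 pop 4: in=⊤ → ⊤ (no change)
  #18 pop 5: in=⊤ → ⊤ (was 0); enqueue [2]
  #19 pop 6: in=⊤ → ⊤ (no change)
  #20 pop 2: in=⊤ → ⊤ (no change)

Fixpoint:
  val[0] = 1
  val[1] = ⊤
  val[2] = ⊤
  val[3] = ⊤
  val[4] = ⊤
  val[5] = ⊤
  val[6] = ⊤

yes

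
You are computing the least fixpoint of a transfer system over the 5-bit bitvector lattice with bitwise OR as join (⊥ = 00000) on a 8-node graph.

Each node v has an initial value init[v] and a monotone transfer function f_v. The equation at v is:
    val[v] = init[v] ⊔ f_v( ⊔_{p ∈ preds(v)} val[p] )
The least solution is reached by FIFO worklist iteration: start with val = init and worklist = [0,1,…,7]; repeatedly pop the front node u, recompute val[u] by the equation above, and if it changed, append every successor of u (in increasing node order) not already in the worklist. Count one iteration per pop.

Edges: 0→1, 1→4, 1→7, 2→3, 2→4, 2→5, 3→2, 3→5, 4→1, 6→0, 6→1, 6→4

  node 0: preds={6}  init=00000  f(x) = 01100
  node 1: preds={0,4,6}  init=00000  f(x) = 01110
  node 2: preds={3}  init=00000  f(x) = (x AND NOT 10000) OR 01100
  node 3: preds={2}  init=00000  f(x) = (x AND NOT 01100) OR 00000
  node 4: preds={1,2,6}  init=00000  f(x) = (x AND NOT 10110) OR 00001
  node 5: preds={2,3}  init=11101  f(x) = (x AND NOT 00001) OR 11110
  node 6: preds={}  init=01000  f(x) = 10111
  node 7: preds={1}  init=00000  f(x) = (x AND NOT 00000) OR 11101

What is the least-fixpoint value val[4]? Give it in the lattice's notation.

01001

Iteration log — 11 steps:
  step 1. node 0  ⊔preds=01000  new=01100  old=00000  +wl: 
  step 2. node 1  ⊔preds=01100  new=01110  old=00000  +wl: 
  step 3. node 2  ⊔preds=00000  new=01100  old=00000  +wl: 
  step 4. node 3  ⊔preds=01100  new=00000  stable
  step 5. node 4  ⊔preds=01110  new=01001  old=00000  +wl: 1
  step 6. node 5  ⊔preds=01100  new=11111  old=11101  +wl: 
  step 7. node 6  ⊔preds=00000  new=11111  old=01000  +wl: 0,4
  step 8. node 7  ⊔preds=01110  new=11111  old=00000  +wl: 
  step 9. node 1  ⊔preds=11111  new=01110  stable
  step 10. node 0  ⊔preds=11111  new=01100  stable
  step 11. node 4  ⊔preds=11111  new=01001  stable

Least fixpoint reached:
  node 0: 01100
  node 1: 01110
  node 2: 01100
  node 3: 00000
  node 4: 01001
  node 5: 11111
  node 6: 11111
  node 7: 11111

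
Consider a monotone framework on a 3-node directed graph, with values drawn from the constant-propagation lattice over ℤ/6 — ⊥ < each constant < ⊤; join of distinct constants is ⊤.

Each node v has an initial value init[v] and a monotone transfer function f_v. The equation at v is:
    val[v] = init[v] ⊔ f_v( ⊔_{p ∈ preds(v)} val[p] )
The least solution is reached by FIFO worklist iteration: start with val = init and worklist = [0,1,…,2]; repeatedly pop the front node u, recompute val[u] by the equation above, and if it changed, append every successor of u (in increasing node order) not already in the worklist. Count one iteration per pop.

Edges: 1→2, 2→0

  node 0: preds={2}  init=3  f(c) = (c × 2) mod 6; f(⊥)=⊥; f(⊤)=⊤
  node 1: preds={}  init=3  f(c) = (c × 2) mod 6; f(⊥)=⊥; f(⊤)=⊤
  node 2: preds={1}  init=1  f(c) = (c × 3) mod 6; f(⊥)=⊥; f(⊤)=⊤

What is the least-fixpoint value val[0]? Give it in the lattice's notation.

Worklist (4 pops):
  #1 pop 0: in=1 → ⊤ (was 3); enqueue []
  #2 pop 1: in=⊥ → 3 (no change)
  #3 pop 2: in=3 → ⊤ (was 1); enqueue [0]
  #4 pop 0: in=⊤ → ⊤ (no change)

Fixpoint:
  val[0] = ⊤
  val[1] = 3
  val[2] = ⊤

⊤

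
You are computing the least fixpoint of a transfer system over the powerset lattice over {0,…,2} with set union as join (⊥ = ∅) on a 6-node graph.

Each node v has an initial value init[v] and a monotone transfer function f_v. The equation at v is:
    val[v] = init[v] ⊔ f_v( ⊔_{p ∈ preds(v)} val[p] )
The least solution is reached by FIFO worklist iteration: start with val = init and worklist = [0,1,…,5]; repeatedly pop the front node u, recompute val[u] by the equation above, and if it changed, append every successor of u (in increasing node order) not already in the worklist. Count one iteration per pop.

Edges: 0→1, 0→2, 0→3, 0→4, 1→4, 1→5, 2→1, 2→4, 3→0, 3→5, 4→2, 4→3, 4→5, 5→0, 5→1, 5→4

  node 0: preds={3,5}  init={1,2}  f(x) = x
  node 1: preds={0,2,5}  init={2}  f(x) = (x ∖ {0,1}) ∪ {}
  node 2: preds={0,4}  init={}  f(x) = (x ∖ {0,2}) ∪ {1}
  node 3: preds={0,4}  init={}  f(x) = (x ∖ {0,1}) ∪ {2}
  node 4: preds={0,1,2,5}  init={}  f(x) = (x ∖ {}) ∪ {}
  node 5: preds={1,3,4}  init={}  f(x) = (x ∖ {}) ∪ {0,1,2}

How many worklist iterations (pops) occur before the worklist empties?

Worklist (15 pops):
  #1 pop 0: in={} → {1,2} (no change)
  #2 pop 1: in={1,2} → {2} (no change)
  #3 pop 2: in={1,2} → {1} (was {}); enqueue [1]
  #4 pop 3: in={1,2} → {2} (was {}); enqueue [0]
  #5 pop 4: in={1,2} → {1,2} (was {}); enqueue [2,3]
  #6 pop 5: in={1,2} → {0,1,2} (was {}); enqueue [4]
  #7 pop 1: in={0,1,2} → {2} (no change)
  #8 pop 0: in={0,1,2} → {0,1,2} (was {1,2}); enqueue [1]
  #9 pop 2: in={0,1,2} → {1} (no change)
  #10 pop 3: in={0,1,2} → {2} (no change)
  #11 pop 4: in={0,1,2} → {0,1,2} (was {1,2}); enqueue [2,3,5]
  #12 pop 1: in={0,1,2} → {2} (no change)
  #13 pop 2: in={0,1,2} → {1} (no change)
  #14 pop 3: in={0,1,2} → {2} (no change)
  #15 pop 5: in={0,1,2} → {0,1,2} (no change)

Fixpoint:
  val[0] = {0,1,2}
  val[1] = {2}
  val[2] = {1}
  val[3] = {2}
  val[4] = {0,1,2}
  val[5] = {0,1,2}

15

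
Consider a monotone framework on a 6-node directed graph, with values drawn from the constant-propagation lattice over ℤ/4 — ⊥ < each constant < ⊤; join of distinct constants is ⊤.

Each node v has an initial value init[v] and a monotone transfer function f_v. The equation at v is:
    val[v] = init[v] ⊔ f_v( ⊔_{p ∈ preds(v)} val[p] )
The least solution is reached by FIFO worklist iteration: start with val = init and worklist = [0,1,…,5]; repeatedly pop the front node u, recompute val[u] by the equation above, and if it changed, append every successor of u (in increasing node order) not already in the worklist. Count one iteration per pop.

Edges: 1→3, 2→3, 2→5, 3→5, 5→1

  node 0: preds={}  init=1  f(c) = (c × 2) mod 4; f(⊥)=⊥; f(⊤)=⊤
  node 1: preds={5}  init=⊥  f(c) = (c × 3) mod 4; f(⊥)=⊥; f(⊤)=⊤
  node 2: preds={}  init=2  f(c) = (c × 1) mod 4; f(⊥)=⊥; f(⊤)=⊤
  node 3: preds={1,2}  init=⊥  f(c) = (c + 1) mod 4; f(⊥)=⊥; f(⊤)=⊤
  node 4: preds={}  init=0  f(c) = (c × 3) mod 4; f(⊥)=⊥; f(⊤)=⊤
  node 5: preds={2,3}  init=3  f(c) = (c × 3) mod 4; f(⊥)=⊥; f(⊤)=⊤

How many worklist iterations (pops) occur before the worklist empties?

Trace (8 dequeues):
  [1] u=0 | in ⊥ | out 1 | ==
  [2] u=1 | in 3 | out 1 | prev ⊥ | push {}
  [3] u=2 | in ⊥ | out 2 | ==
  [4] u=3 | in ⊤ | out ⊤ | prev ⊥ | push {}
  [5] u=4 | in ⊥ | out 0 | ==
  [6] u=5 | in ⊤ | out ⊤ | prev 3 | push {1}
  [7] u=1 | in ⊤ | out ⊤ | prev 1 | push {3}
  [8] u=3 | in ⊤ | out ⊤ | ==

Converged values:
  [0] 1
  [1] ⊤
  [2] 2
  [3] ⊤
  [4] 0
  [5] ⊤

8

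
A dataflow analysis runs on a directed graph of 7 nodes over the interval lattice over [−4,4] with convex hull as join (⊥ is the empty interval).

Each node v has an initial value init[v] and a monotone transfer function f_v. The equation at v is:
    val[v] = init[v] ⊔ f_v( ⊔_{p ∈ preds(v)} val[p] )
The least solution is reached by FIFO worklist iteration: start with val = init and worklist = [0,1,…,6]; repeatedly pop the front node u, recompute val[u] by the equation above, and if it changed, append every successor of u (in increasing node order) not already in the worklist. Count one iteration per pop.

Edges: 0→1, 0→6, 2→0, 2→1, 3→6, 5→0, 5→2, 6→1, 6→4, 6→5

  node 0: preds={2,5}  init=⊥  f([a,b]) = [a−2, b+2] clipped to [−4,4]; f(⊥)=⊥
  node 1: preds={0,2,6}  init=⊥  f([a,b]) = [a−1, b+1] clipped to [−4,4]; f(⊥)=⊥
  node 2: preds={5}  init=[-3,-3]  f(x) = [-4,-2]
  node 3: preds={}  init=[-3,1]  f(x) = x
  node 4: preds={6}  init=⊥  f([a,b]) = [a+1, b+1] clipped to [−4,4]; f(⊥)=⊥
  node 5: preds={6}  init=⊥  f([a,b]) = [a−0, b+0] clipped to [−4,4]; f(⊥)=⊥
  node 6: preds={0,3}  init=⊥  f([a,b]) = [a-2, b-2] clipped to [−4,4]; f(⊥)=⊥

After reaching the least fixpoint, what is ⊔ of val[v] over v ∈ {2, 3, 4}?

[-4,1]

Iteration log — 16 steps:
  step 1. node 0  ⊔preds=[-3,-3]  new=[-4,-1]  old=⊥  +wl: 
  step 2. node 1  ⊔preds=[-4,-1]  new=[-4,0]  old=⊥  +wl: 
  step 3. node 2  ⊔preds=⊥  new=[-4,-2]  old=[-3,-3]  +wl: 0,1
  step 4. node 3  ⊔preds=⊥  new=[-3,1]  stable
  step 5. node 4  ⊔preds=⊥  new=⊥  stable
  step 6. node 5  ⊔preds=⊥  new=⊥  stable
  step 7. node 6  ⊔preds=[-4,1]  new=[-4,-1]  old=⊥  +wl: 4,5
  step 8. node 0  ⊔preds=[-4,-2]  new=[-4,0]  old=[-4,-1]  +wl: 6
  step 9. node 1  ⊔preds=[-4,0]  new=[-4,1]  old=[-4,0]  +wl: 
  step 10. node 4  ⊔preds=[-4,-1]  new=[-3,0]  old=⊥  +wl: 
  step 11. node 5  ⊔preds=[-4,-1]  new=[-4,-1]  old=⊥  +wl: 0,2
  step 12. node 6  ⊔preds=[-4,1]  new=[-4,-1]  stable
  step 13. node 0  ⊔preds=[-4,-1]  new=[-4,1]  old=[-4,0]  +wl: 1,6
  step 14. node 2  ⊔preds=[-4,-1]  new=[-4,-2]  stable
  step 15. node 1  ⊔preds=[-4,1]  new=[-4,2]  old=[-4,1]  +wl: 
  step 16. node 6  ⊔preds=[-4,1]  new=[-4,-1]  stable

Least fixpoint reached:
  node 0: [-4,1]
  node 1: [-4,2]
  node 2: [-4,-2]
  node 3: [-3,1]
  node 4: [-3,0]
  node 5: [-4,-1]
  node 6: [-4,-1]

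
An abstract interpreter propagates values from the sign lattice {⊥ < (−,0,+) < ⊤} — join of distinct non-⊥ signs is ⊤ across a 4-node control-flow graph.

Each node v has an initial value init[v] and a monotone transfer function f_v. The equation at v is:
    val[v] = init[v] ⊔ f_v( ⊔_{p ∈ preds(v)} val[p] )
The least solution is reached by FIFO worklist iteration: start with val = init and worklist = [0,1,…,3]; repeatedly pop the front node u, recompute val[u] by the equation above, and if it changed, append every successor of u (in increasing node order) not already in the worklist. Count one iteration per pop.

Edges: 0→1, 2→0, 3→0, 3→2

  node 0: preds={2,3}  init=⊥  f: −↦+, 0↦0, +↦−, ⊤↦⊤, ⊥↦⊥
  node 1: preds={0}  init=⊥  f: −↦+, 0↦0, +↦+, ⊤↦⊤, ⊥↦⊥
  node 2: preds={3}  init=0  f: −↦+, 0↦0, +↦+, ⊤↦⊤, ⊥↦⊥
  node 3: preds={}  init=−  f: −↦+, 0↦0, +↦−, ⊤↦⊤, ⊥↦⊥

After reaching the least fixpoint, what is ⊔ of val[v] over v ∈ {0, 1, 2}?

⊤

Iteration log — 5 steps:
  step 1. node 0  ⊔preds=⊤  new=⊤  old=⊥  +wl: 
  step 2. node 1  ⊔preds=⊤  new=⊤  old=⊥  +wl: 
  step 3. node 2  ⊔preds=−  new=⊤  old=0  +wl: 0
  step 4. node 3  ⊔preds=⊥  new=−  stable
  step 5. node 0  ⊔preds=⊤  new=⊤  stable

Least fixpoint reached:
  node 0: ⊤
  node 1: ⊤
  node 2: ⊤
  node 3: −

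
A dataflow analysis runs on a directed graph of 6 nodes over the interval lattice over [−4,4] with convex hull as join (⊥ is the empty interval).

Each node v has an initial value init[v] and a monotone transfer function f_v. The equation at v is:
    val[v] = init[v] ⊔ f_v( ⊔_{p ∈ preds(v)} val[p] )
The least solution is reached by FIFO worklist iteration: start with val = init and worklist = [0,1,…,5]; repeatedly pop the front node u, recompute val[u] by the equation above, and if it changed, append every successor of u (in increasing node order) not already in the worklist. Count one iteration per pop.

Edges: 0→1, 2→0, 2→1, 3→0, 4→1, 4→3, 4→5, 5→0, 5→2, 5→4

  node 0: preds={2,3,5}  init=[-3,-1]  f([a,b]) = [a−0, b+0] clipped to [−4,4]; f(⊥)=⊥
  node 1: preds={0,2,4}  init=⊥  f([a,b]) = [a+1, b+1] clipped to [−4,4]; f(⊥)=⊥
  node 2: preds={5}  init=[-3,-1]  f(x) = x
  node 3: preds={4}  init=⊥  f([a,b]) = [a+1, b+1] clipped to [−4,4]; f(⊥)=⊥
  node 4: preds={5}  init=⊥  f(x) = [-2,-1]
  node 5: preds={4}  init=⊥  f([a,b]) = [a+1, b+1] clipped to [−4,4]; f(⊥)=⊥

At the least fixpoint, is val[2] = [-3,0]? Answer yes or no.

yes

Iteration log — 13 steps:
  step 1. node 0  ⊔preds=[-3,-1]  new=[-3,-1]  stable
  step 2. node 1  ⊔preds=[-3,-1]  new=[-2,0]  old=⊥  +wl: 
  step 3. node 2  ⊔preds=⊥  new=[-3,-1]  stable
  step 4. node 3  ⊔preds=⊥  new=⊥  stable
  step 5. node 4  ⊔preds=⊥  new=[-2,-1]  old=⊥  +wl: 1,3
  step 6. node 5  ⊔preds=[-2,-1]  new=[-1,0]  old=⊥  +wl: 0,2,4
  step 7. node 1  ⊔preds=[-3,-1]  new=[-2,0]  stable
  step 8. node 3  ⊔preds=[-2,-1]  new=[-1,0]  old=⊥  +wl: 
  step 9. node 0  ⊔preds=[-3,0]  new=[-3,0]  old=[-3,-1]  +wl: 1
  step 10. node 2  ⊔preds=[-1,0]  new=[-3,0]  old=[-3,-1]  +wl: 0
  step 11. node 4  ⊔preds=[-1,0]  new=[-2,-1]  stable
  step 12. node 1  ⊔preds=[-3,0]  new=[-2,1]  old=[-2,0]  +wl: 
  step 13. node 0  ⊔preds=[-3,0]  new=[-3,0]  stable

Least fixpoint reached:
  node 0: [-3,0]
  node 1: [-2,1]
  node 2: [-3,0]
  node 3: [-1,0]
  node 4: [-2,-1]
  node 5: [-1,0]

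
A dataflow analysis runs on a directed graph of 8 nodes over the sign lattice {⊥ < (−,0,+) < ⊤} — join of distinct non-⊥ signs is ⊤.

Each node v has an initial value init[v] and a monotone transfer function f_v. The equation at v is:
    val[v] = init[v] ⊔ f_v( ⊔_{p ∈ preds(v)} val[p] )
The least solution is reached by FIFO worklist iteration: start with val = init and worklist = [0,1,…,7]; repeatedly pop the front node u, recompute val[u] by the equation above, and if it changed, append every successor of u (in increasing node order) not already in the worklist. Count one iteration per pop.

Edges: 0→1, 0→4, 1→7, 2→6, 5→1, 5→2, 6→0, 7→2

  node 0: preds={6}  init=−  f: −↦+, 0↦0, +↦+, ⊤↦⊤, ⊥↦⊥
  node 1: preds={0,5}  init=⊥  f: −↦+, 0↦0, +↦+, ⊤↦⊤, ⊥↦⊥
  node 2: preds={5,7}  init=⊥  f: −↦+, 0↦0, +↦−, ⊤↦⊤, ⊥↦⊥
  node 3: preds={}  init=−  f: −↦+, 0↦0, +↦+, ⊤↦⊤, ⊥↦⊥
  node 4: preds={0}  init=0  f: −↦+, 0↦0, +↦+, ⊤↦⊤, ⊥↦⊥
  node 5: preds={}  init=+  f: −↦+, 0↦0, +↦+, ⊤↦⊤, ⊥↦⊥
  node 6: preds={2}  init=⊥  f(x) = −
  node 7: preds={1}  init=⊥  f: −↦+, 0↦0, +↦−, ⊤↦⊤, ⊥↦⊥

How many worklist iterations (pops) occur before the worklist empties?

13

Iteration log — 13 steps:
  step 1. node 0  ⊔preds=⊥  new=−  stable
  step 2. node 1  ⊔preds=⊤  new=⊤  old=⊥  +wl: 
  step 3. node 2  ⊔preds=+  new=−  old=⊥  +wl: 
  step 4. node 3  ⊔preds=⊥  new=−  stable
  step 5. node 4  ⊔preds=−  new=⊤  old=0  +wl: 
  step 6. node 5  ⊔preds=⊥  new=+  stable
  step 7. node 6  ⊔preds=−  new=−  old=⊥  +wl: 0
  step 8. node 7  ⊔preds=⊤  new=⊤  old=⊥  +wl: 2
  step 9. node 0  ⊔preds=−  new=⊤  old=−  +wl: 1,4
  step 10. node 2  ⊔preds=⊤  new=⊤  old=−  +wl: 6
  step 11. node 1  ⊔preds=⊤  new=⊤  stable
  step 12. node 4  ⊔preds=⊤  new=⊤  stable
  step 13. node 6  ⊔preds=⊤  new=−  stable

Least fixpoint reached:
  node 0: ⊤
  node 1: ⊤
  node 2: ⊤
  node 3: −
  node 4: ⊤
  node 5: +
  node 6: −
  node 7: ⊤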